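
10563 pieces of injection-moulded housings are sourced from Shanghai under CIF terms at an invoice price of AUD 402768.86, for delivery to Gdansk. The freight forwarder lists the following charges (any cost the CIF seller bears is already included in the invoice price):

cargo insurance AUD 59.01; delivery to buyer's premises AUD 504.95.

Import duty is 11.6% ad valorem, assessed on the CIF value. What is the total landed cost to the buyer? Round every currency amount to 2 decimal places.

CIF: the seller pays costs through ocean freight and marine insurance to the destination port.
Already in the invoice (seller's account under CIF): insurance — exclude.
The CIF price already equals the CIF value: 402768.86
Import duty = 402768.86 × 11.6% = 46721.19
Buyer bears: delivery 504.95 + duty 46721.19 = 47226.14
Landed cost = invoice 402768.86 + 47226.14 = 449995.00

Total landed cost: AUD 449995.00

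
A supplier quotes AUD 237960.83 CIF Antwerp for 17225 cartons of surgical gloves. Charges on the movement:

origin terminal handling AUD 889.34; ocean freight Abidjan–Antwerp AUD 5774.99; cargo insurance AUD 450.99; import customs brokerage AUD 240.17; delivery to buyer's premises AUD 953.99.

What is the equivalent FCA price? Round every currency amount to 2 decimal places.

Not relevant to the conversion: brokerage, delivery — on the buyer under both terms; not part of either seller's price.
From CIF to FCA, the seller no longer bears: origin terminal, freight, insurance.
FCA price = 237960.83 − 889.34 − 5774.99 − 450.99 = 230845.51

FCA price: AUD 230845.51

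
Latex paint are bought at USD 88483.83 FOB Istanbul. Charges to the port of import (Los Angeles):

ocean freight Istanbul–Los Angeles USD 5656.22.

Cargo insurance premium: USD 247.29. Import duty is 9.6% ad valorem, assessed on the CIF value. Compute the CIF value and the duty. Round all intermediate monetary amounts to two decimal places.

CIF value: USD 94387.34; import duty: USD 9061.18

CIF = FOB price + freight + insurance
CIF = 88483.83 + 5656.22 + 247.29 = 94387.34
Import duty = 94387.34 × 9.6% = 9061.18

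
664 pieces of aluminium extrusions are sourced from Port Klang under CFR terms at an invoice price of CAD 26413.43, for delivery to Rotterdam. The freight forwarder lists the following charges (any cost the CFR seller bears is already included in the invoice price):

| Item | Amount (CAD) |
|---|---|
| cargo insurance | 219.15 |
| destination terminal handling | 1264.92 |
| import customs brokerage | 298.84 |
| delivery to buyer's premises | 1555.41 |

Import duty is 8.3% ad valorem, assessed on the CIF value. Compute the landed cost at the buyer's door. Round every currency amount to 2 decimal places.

CFR: the seller pays costs through ocean freight to the destination port, but not insurance.
CIF value = CFR price + insurance = 26413.43 + 219.15 = 26632.58
Import duty = 26632.58 × 8.3% = 2210.50
Buyer bears: insurance 219.15 + destination terminal 1264.92 + brokerage 298.84 + delivery 1555.41 + duty 2210.50 = 5548.82
Landed cost = invoice 26413.43 + 5548.82 = 31962.25

Total landed cost: CAD 31962.25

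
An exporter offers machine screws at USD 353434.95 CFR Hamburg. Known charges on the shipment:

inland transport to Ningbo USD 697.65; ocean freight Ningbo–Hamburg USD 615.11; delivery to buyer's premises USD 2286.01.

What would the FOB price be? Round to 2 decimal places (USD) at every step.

FOB price: USD 352819.84

Not relevant to the conversion: inland to port — on the seller under both CFR and FOB; already in the CFR price and stays in the FOB price. delivery — on the buyer under both terms; not part of either seller's price.
From CFR to FOB, the seller no longer bears: freight.
FOB price = 353434.95 − 615.11 = 352819.84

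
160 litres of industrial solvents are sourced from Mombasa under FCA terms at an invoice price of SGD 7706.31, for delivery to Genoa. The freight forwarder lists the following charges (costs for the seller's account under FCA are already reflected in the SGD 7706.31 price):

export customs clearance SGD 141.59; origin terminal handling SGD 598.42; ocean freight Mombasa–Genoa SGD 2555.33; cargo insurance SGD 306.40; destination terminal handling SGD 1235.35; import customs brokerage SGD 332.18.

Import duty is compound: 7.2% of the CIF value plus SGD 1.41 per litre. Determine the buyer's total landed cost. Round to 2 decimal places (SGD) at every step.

FCA: the seller delivers export-cleared goods to the carrier; the buyer bears costs from that point.
Already in the invoice (seller's account under FCA): export clearance — exclude.
CIF value = FCA price + origin terminal + freight + insurance = 7706.31 + 598.42 + 2555.33 + 306.40 = 11166.46
Ad valorem component: 11166.46 × 7.2% = 803.99
Specific component: 160 × 1.41 = 225.60
Import duty = 803.99 + 225.60 = 1029.59
Buyer bears: origin terminal 598.42 + freight 2555.33 + insurance 306.40 + destination terminal 1235.35 + brokerage 332.18 + duty 1029.59 = 6057.27
Landed cost = invoice 7706.31 + 6057.27 = 13763.58

Total landed cost: SGD 13763.58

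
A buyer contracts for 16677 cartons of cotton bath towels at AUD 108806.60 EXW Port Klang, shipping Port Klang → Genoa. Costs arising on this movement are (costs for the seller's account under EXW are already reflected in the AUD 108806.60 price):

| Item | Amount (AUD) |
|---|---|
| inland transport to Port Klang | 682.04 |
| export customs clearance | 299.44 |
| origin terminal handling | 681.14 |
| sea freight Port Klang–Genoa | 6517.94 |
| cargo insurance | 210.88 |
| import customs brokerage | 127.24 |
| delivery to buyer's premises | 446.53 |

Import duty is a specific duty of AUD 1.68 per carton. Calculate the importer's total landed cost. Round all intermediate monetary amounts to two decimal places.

Total landed cost: AUD 145789.17

EXW: the seller makes goods available at their premises; the buyer bears all onward costs.
CIF value = EXW price + inland to port + export clearance + origin terminal + freight + insurance = 108806.60 + 682.04 + 299.44 + 681.14 + 6517.94 + 210.88 = 117198.04
Import duty = 16677 × 1.68 = 28017.36
Buyer bears: inland to port 682.04 + export clearance 299.44 + origin terminal 681.14 + freight 6517.94 + insurance 210.88 + brokerage 127.24 + delivery 446.53 + duty 28017.36 = 36982.57
Landed cost = invoice 108806.60 + 36982.57 = 145789.17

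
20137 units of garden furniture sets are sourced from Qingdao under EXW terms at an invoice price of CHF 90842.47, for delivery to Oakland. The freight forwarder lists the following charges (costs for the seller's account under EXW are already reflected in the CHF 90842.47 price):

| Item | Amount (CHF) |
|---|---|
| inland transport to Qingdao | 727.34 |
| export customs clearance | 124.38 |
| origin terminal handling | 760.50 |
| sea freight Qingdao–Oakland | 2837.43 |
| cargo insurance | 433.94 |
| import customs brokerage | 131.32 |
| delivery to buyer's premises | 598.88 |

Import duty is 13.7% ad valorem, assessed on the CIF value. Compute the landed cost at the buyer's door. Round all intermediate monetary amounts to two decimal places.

Total landed cost: CHF 109570.73

EXW: the seller makes goods available at their premises; the buyer bears all onward costs.
CIF value = EXW price + inland to port + export clearance + origin terminal + freight + insurance = 90842.47 + 727.34 + 124.38 + 760.50 + 2837.43 + 433.94 = 95726.06
Import duty = 95726.06 × 13.7% = 13114.47
Buyer bears: inland to port 727.34 + export clearance 124.38 + origin terminal 760.50 + freight 2837.43 + insurance 433.94 + brokerage 131.32 + delivery 598.88 + duty 13114.47 = 18728.26
Landed cost = invoice 90842.47 + 18728.26 = 109570.73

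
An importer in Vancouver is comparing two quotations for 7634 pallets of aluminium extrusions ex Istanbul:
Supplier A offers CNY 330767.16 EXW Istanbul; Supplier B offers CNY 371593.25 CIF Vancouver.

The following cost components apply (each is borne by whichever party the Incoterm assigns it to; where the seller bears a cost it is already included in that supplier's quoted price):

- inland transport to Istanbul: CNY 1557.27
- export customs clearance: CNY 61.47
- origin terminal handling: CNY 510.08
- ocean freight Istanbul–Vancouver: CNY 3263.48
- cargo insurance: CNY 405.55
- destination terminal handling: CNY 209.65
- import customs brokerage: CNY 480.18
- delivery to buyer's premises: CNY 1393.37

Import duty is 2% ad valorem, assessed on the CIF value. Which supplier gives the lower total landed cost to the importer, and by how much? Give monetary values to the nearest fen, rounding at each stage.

Supplier A is cheaper by CNY 35728.81

Supplier A (EXW):
CIF value = EXW price + inland to port + export clearance + origin terminal + freight + insurance = 330767.16 + 1557.27 + 61.47 + 510.08 + 3263.48 + 405.55 = 336565.01
Import duty = 336565.01 × 2% = 6731.30
Buyer bears (A): 1557.27 + 61.47 + 510.08 + 3263.48 + 405.55 + 209.65 + 480.18 + 1393.37 = 7881.05
Landed cost (A) = invoice 330767.16 + 7881.05 + duty 6731.30 = 345379.51
Supplier B (CIF):
The CIF price already equals the CIF value: 371593.25
Import duty = 371593.25 × 2% = 7431.87
Buyer bears (B): 209.65 + 480.18 + 1393.37 = 2083.20
Landed cost (B) = invoice 371593.25 + 2083.20 + duty 7431.87 = 381108.32
Difference = |345379.51 − 381108.32| = 35728.81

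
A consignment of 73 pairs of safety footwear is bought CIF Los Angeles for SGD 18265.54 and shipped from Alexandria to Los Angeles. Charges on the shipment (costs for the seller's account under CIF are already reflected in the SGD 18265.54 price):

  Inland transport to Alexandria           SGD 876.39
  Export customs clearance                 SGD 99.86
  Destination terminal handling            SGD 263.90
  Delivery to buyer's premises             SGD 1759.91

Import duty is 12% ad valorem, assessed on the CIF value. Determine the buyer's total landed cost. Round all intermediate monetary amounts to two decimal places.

CIF: the seller pays costs through ocean freight and marine insurance to the destination port.
Already in the invoice (seller's account under CIF): inland to port, export clearance — exclude.
The CIF price already equals the CIF value: 18265.54
Import duty = 18265.54 × 12% = 2191.86
Buyer bears: destination terminal 263.90 + delivery 1759.91 + duty 2191.86 = 4215.67
Landed cost = invoice 18265.54 + 4215.67 = 22481.21

Total landed cost: SGD 22481.21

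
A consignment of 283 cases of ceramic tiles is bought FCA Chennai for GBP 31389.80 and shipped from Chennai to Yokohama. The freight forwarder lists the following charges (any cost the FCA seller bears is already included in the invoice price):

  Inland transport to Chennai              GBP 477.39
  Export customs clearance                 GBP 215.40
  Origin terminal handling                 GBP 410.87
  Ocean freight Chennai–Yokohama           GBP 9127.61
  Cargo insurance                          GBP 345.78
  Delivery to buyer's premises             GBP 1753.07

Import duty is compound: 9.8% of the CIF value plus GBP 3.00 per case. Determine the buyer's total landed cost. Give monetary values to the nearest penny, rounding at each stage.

FCA: the seller delivers export-cleared goods to the carrier; the buyer bears costs from that point.
Already in the invoice (seller's account under FCA): inland to port, export clearance — exclude.
CIF value = FCA price + origin terminal + freight + insurance = 31389.80 + 410.87 + 9127.61 + 345.78 = 41274.06
Ad valorem component: 41274.06 × 9.8% = 4044.86
Specific component: 283 × 3.00 = 849.00
Import duty = 4044.86 + 849.00 = 4893.86
Buyer bears: origin terminal 410.87 + freight 9127.61 + insurance 345.78 + delivery 1753.07 + duty 4893.86 = 16531.19
Landed cost = invoice 31389.80 + 16531.19 = 47920.99

Total landed cost: GBP 47920.99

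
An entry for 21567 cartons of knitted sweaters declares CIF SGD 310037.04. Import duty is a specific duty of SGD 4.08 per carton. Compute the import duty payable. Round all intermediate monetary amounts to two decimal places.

Import duty = 21567 × 4.08 = 87993.36

Import duty: SGD 87993.36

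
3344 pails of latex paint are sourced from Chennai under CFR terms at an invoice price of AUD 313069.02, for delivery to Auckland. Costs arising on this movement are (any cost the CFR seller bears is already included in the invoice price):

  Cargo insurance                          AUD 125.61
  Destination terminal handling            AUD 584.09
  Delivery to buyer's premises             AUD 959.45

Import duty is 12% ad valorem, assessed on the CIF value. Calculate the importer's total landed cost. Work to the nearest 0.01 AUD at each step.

Total landed cost: AUD 352321.53

CFR: the seller pays costs through ocean freight to the destination port, but not insurance.
CIF value = CFR price + insurance = 313069.02 + 125.61 = 313194.63
Import duty = 313194.63 × 12% = 37583.36
Buyer bears: insurance 125.61 + destination terminal 584.09 + delivery 959.45 + duty 37583.36 = 39252.51
Landed cost = invoice 313069.02 + 39252.51 = 352321.53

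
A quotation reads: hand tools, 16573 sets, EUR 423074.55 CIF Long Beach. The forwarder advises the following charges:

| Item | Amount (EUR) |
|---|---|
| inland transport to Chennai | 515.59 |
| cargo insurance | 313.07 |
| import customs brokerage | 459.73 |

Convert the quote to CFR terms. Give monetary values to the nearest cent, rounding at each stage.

Not relevant to the conversion: inland to port — on the seller under both CIF and CFR; already in the CIF price and stays in the CFR price. brokerage — on the buyer under both terms; not part of either seller's price.
From CIF to CFR, the seller no longer bears: insurance.
CFR price = 423074.55 − 313.07 = 422761.48

CFR price: EUR 422761.48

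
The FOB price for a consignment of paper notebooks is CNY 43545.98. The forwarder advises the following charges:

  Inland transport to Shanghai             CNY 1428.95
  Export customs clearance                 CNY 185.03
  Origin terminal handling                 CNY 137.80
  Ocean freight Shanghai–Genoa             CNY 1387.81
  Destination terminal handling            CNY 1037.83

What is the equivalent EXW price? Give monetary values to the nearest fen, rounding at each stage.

EXW price: CNY 41794.20

Not relevant to the conversion: freight, destination terminal — on the buyer under both terms; not part of either seller's price.
From FOB to EXW, the seller no longer bears: inland to port, export clearance, origin terminal.
EXW price = 43545.98 − 1428.95 − 185.03 − 137.80 = 41794.20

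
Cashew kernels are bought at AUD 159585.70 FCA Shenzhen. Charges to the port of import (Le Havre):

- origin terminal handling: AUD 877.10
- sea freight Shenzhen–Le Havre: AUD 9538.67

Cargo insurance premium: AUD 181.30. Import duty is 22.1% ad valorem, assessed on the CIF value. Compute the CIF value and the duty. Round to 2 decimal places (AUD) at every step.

CIF = FCA price + pre-shipment costs + freight + insurance
CIF = 159585.70 + 877.10 + 9538.67 + 181.30 = 170182.77
Import duty = 170182.77 × 22.1% = 37610.39

CIF value: AUD 170182.77; import duty: AUD 37610.39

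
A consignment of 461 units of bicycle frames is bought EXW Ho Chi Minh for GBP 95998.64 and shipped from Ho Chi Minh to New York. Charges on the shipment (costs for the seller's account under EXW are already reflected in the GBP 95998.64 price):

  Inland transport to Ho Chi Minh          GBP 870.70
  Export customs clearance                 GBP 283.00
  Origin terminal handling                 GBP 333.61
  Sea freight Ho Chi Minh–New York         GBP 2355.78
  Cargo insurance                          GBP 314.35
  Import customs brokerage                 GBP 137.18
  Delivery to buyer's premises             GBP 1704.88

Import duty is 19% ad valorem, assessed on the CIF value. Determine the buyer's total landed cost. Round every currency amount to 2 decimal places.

EXW: the seller makes goods available at their premises; the buyer bears all onward costs.
CIF value = EXW price + inland to port + export clearance + origin terminal + freight + insurance = 95998.64 + 870.70 + 283.00 + 333.61 + 2355.78 + 314.35 = 100156.08
Import duty = 100156.08 × 19% = 19029.66
Buyer bears: inland to port 870.70 + export clearance 283.00 + origin terminal 333.61 + freight 2355.78 + insurance 314.35 + brokerage 137.18 + delivery 1704.88 + duty 19029.66 = 25029.16
Landed cost = invoice 95998.64 + 25029.16 = 121027.80

Total landed cost: GBP 121027.80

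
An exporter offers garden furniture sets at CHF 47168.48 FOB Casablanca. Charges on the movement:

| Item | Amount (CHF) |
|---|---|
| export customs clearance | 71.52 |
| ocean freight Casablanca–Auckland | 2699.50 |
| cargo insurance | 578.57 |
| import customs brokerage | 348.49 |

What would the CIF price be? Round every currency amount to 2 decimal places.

CIF price: CHF 50446.55

Not relevant to the conversion: export clearance — on the seller under both FOB and CIF; already in the FOB price and stays in the CIF price. brokerage — on the buyer under both terms; not part of either seller's price.
From FOB to CIF, the seller additionally bears: freight, insurance.
CIF price = 47168.48 + 2699.50 + 578.57 = 50446.55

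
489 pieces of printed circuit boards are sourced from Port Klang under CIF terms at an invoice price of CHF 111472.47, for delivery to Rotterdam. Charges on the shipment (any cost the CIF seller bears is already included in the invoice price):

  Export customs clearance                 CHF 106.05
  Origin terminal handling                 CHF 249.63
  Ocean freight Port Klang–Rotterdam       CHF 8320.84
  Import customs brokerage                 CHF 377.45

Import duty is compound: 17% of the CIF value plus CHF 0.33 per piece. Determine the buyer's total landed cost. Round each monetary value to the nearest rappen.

Total landed cost: CHF 130961.61

CIF: the seller pays costs through ocean freight and marine insurance to the destination port.
Already in the invoice (seller's account under CIF): export clearance, origin terminal, freight — exclude.
The CIF price already equals the CIF value: 111472.47
Ad valorem component: 111472.47 × 17% = 18950.32
Specific component: 489 × 0.33 = 161.37
Import duty = 18950.32 + 161.37 = 19111.69
Buyer bears: brokerage 377.45 + duty 19111.69 = 19489.14
Landed cost = invoice 111472.47 + 19489.14 = 130961.61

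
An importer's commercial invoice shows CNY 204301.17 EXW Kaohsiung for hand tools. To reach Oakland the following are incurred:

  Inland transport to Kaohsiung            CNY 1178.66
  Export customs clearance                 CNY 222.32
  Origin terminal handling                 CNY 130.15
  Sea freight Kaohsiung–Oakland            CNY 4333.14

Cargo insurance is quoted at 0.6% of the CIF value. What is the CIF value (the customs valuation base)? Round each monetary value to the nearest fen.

Let C be the CIF value. C = EXW price + pre-shipment costs + freight + 0.6% × C
C − 0.6% × C = 204301.17 + 1178.66 + 222.32 + 130.15 + 4333.14
0.994 × C = 210165.44
C = 210165.44 / 0.994 = 211434.04
Insurance premium = 0.6% × 211434.04 = 1268.60

CIF value: CNY 211434.04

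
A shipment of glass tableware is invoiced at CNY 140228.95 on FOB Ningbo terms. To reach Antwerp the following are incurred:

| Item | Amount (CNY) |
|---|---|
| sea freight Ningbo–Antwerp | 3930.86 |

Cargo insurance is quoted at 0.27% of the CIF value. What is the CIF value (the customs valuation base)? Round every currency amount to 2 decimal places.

CIF value: CNY 144550.10

Let C be the CIF value. C = FOB price + freight + 0.27% × C
C − 0.27% × C = 140228.95 + 3930.86
0.9973 × C = 144159.81
C = 144159.81 / 0.9973 = 144550.10
Insurance premium = 0.27% × 144550.10 = 390.29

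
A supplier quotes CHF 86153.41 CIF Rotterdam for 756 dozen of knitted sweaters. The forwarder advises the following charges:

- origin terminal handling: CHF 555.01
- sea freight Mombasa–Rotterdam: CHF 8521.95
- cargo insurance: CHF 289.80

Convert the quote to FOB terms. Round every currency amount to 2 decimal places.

Not relevant to the conversion: origin terminal — on the seller under both CIF and FOB; already in the CIF price and stays in the FOB price.
From CIF to FOB, the seller no longer bears: freight, insurance.
FOB price = 86153.41 − 8521.95 − 289.80 = 77341.66

FOB price: CHF 77341.66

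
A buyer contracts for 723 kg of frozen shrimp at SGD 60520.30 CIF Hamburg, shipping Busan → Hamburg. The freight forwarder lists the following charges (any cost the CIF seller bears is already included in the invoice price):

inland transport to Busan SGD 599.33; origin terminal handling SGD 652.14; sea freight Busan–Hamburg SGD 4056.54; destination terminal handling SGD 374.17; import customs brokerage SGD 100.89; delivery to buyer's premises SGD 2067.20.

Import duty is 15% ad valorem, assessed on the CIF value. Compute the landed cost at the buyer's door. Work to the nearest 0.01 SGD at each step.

CIF: the seller pays costs through ocean freight and marine insurance to the destination port.
Already in the invoice (seller's account under CIF): inland to port, origin terminal, freight — exclude.
The CIF price already equals the CIF value: 60520.30
Import duty = 60520.30 × 15% = 9078.05
Buyer bears: destination terminal 374.17 + brokerage 100.89 + delivery 2067.20 + duty 9078.05 = 11620.31
Landed cost = invoice 60520.30 + 11620.31 = 72140.61

Total landed cost: SGD 72140.61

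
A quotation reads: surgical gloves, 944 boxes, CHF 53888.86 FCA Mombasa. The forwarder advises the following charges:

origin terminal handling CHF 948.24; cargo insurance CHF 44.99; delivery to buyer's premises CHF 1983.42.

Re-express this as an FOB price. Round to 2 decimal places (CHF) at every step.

FOB price: CHF 54837.10

Not relevant to the conversion: insurance, delivery — on the buyer under both terms; not part of either seller's price.
From FCA to FOB, the seller additionally bears: origin terminal.
FOB price = 53888.86 + 948.24 = 54837.10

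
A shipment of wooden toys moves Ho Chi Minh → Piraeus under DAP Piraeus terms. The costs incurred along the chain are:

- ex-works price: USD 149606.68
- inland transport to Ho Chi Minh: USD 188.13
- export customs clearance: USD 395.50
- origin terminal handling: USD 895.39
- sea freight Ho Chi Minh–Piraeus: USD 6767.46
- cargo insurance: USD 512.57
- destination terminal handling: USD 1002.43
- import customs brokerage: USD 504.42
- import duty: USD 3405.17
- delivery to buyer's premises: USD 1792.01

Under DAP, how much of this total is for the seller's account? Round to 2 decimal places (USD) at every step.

DAP: the seller bears all costs to the named destination except import duty and clearance.
Seller's account: goods 149606.68 + inland to port 188.13 + export clearance 395.50 + origin terminal 895.39 + freight 6767.46 + insurance 512.57 + destination terminal 1002.43 + delivery 1792.01 = 161160.17
Buyer's account: brokerage 504.42 + duty 3405.17 = 3909.59

Seller's account: USD 161160.17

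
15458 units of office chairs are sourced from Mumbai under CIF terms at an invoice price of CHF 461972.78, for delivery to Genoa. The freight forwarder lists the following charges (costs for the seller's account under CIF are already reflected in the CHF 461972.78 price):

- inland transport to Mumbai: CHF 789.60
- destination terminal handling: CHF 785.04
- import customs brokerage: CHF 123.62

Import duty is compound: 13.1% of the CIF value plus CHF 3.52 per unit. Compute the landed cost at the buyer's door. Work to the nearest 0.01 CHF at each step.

CIF: the seller pays costs through ocean freight and marine insurance to the destination port.
Already in the invoice (seller's account under CIF): inland to port — exclude.
The CIF price already equals the CIF value: 461972.78
Ad valorem component: 461972.78 × 13.1% = 60518.43
Specific component: 15458 × 3.52 = 54412.16
Import duty = 60518.43 + 54412.16 = 114930.59
Buyer bears: destination terminal 785.04 + brokerage 123.62 + duty 114930.59 = 115839.25
Landed cost = invoice 461972.78 + 115839.25 = 577812.03

Total landed cost: CHF 577812.03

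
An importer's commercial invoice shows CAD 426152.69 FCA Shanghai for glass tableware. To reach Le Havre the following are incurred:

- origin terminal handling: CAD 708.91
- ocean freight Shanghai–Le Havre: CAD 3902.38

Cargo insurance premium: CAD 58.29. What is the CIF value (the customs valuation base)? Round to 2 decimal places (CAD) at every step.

CIF value: CAD 430822.27

CIF = FCA price + pre-shipment costs + freight + insurance
CIF = 426152.69 + 708.91 + 3902.38 + 58.29 = 430822.27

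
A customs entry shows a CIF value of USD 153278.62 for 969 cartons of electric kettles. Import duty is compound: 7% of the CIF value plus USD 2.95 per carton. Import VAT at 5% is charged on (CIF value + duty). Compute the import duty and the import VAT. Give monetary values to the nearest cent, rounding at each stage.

Ad valorem component: 153278.62 × 7% = 10729.50
Specific component: 969 × 2.95 = 2858.55
Import duty = 10729.50 + 2858.55 = 13588.05
VAT base = CIF + duty = 153278.62 + 13588.05 = 166866.67
Import VAT = 166866.67 × 5% = 8343.33

Import duty: USD 13588.05; import VAT: USD 8343.33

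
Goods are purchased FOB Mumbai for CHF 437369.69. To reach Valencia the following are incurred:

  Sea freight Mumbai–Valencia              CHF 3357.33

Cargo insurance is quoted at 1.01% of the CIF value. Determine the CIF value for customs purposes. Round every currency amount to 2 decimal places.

Let C be the CIF value. C = FOB price + freight + 1.01% × C
C − 1.01% × C = 437369.69 + 3357.33
0.9899 × C = 440727.02
C = 440727.02 / 0.9899 = 445223.78
Insurance premium = 1.01% × 445223.78 = 4496.76

CIF value: CHF 445223.78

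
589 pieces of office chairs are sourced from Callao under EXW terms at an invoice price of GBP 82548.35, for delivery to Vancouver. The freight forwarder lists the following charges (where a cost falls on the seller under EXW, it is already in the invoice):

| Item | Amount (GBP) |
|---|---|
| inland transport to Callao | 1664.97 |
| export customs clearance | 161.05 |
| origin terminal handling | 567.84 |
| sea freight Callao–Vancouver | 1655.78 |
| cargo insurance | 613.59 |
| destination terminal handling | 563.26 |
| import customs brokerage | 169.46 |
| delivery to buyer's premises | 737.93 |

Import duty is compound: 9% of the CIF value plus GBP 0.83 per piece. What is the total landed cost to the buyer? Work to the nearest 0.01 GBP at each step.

Total landed cost: GBP 97020.14

EXW: the seller makes goods available at their premises; the buyer bears all onward costs.
CIF value = EXW price + inland to port + export clearance + origin terminal + freight + insurance = 82548.35 + 1664.97 + 161.05 + 567.84 + 1655.78 + 613.59 = 87211.58
Ad valorem component: 87211.58 × 9% = 7849.04
Specific component: 589 × 0.83 = 488.87
Import duty = 7849.04 + 488.87 = 8337.91
Buyer bears: inland to port 1664.97 + export clearance 161.05 + origin terminal 567.84 + freight 1655.78 + insurance 613.59 + destination terminal 563.26 + brokerage 169.46 + delivery 737.93 + duty 8337.91 = 14471.79
Landed cost = invoice 82548.35 + 14471.79 = 97020.14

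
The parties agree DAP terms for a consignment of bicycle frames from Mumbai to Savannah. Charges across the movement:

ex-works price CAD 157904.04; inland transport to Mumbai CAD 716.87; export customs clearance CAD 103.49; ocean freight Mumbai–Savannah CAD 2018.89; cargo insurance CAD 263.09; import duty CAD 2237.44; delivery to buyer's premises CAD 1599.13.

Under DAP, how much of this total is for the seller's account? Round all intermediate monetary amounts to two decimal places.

Seller's account: CAD 162605.51

DAP: the seller bears all costs to the named destination except import duty and clearance.
Seller's account: goods 157904.04 + inland to port 716.87 + export clearance 103.49 + freight 2018.89 + insurance 263.09 + delivery 1599.13 = 162605.51
Buyer's account: duty 2237.44 = 2237.44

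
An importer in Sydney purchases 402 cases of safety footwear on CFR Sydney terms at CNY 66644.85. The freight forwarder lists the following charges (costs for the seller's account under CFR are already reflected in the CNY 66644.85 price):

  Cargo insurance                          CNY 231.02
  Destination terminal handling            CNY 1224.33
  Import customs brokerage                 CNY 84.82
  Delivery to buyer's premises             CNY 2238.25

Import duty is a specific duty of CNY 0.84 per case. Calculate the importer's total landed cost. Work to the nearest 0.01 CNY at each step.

CFR: the seller pays costs through ocean freight to the destination port, but not insurance.
CIF value = CFR price + insurance = 66644.85 + 231.02 = 66875.87
Import duty = 402 × 0.84 = 337.68
Buyer bears: insurance 231.02 + destination terminal 1224.33 + brokerage 84.82 + delivery 2238.25 + duty 337.68 = 4116.10
Landed cost = invoice 66644.85 + 4116.10 = 70760.95

Total landed cost: CNY 70760.95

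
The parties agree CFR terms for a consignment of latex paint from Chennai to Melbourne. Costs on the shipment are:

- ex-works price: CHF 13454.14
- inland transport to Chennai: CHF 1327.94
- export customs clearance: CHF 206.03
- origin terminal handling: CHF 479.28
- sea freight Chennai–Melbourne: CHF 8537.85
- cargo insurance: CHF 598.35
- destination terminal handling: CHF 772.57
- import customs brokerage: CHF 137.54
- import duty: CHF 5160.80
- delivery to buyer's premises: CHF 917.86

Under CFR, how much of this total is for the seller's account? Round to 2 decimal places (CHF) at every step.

Seller's account: CHF 24005.24

CFR: the seller pays costs through ocean freight to the destination port, but not insurance.
Seller's account: goods 13454.14 + inland to port 1327.94 + export clearance 206.03 + origin terminal 479.28 + freight 8537.85 = 24005.24
Buyer's account: insurance 598.35 + destination terminal 772.57 + brokerage 137.54 + duty 5160.80 + delivery 917.86 = 7587.12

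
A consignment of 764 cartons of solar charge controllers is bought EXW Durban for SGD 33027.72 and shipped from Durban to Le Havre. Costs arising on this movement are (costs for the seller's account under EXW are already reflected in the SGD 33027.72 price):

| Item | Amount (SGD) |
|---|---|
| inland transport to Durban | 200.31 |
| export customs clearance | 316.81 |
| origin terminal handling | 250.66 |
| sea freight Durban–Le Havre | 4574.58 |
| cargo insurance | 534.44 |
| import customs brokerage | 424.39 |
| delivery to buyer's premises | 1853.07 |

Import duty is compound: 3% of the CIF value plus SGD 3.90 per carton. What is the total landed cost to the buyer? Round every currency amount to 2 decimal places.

EXW: the seller makes goods available at their premises; the buyer bears all onward costs.
CIF value = EXW price + inland to port + export clearance + origin terminal + freight + insurance = 33027.72 + 200.31 + 316.81 + 250.66 + 4574.58 + 534.44 = 38904.52
Ad valorem component: 38904.52 × 3% = 1167.14
Specific component: 764 × 3.90 = 2979.60
Import duty = 1167.14 + 2979.60 = 4146.74
Buyer bears: inland to port 200.31 + export clearance 316.81 + origin terminal 250.66 + freight 4574.58 + insurance 534.44 + brokerage 424.39 + delivery 1853.07 + duty 4146.74 = 12301.00
Landed cost = invoice 33027.72 + 12301.00 = 45328.72

Total landed cost: SGD 45328.72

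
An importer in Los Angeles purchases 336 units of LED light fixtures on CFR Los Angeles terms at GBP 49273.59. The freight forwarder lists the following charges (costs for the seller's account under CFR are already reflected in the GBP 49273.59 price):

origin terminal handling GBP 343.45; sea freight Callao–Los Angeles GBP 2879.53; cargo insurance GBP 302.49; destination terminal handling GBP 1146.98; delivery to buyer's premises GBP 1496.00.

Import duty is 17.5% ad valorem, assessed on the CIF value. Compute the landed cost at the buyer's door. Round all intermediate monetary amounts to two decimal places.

Total landed cost: GBP 60894.87

CFR: the seller pays costs through ocean freight to the destination port, but not insurance.
Already in the invoice (seller's account under CFR): origin terminal, freight — exclude.
CIF value = CFR price + insurance = 49273.59 + 302.49 = 49576.08
Import duty = 49576.08 × 17.5% = 8675.81
Buyer bears: insurance 302.49 + destination terminal 1146.98 + delivery 1496.00 + duty 8675.81 = 11621.28
Landed cost = invoice 49273.59 + 11621.28 = 60894.87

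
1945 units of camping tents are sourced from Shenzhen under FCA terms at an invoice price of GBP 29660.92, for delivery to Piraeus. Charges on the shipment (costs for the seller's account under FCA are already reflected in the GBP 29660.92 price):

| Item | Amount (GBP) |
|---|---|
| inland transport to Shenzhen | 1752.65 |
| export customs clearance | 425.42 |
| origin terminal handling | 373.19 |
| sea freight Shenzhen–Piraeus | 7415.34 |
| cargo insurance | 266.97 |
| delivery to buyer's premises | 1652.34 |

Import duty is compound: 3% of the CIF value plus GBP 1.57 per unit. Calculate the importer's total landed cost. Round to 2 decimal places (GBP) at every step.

Total landed cost: GBP 43553.90

FCA: the seller delivers export-cleared goods to the carrier; the buyer bears costs from that point.
Already in the invoice (seller's account under FCA): inland to port, export clearance — exclude.
CIF value = FCA price + origin terminal + freight + insurance = 29660.92 + 373.19 + 7415.34 + 266.97 = 37716.42
Ad valorem component: 37716.42 × 3% = 1131.49
Specific component: 1945 × 1.57 = 3053.65
Import duty = 1131.49 + 3053.65 = 4185.14
Buyer bears: origin terminal 373.19 + freight 7415.34 + insurance 266.97 + delivery 1652.34 + duty 4185.14 = 13892.98
Landed cost = invoice 29660.92 + 13892.98 = 43553.90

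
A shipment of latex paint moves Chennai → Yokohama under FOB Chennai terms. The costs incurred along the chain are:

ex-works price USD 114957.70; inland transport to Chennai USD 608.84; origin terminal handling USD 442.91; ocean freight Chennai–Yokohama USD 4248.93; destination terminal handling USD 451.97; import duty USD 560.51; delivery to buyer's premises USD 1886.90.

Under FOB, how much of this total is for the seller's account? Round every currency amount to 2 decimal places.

FOB: the seller bears costs until goods are on board at the origin port; the buyer bears freight, insurance and all costs thereafter.
Seller's account: goods 114957.70 + inland to port 608.84 + origin terminal 442.91 = 116009.45
Buyer's account: freight 4248.93 + destination terminal 451.97 + duty 560.51 + delivery 1886.90 = 7148.31

Seller's account: USD 116009.45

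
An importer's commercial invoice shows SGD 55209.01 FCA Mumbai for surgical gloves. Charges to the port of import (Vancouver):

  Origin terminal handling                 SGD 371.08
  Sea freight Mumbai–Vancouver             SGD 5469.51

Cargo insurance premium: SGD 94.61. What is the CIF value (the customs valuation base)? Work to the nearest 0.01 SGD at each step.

CIF = FCA price + pre-shipment costs + freight + insurance
CIF = 55209.01 + 371.08 + 5469.51 + 94.61 = 61144.21

CIF value: SGD 61144.21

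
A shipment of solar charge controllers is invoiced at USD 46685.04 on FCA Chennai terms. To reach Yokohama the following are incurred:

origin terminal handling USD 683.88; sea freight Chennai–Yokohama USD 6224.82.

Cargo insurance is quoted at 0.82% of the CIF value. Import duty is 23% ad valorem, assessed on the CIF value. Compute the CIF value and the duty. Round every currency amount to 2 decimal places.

Let C be the CIF value. C = FCA price + pre-shipment costs + freight + 0.82% × C
C − 0.82% × C = 46685.04 + 683.88 + 6224.82
0.9918 × C = 53593.74
C = 53593.74 / 0.9918 = 54036.84
Insurance premium = 0.82% × 54036.84 = 443.10
Import duty = 54036.84 × 23% = 12428.47

CIF value: USD 54036.84; import duty: USD 12428.47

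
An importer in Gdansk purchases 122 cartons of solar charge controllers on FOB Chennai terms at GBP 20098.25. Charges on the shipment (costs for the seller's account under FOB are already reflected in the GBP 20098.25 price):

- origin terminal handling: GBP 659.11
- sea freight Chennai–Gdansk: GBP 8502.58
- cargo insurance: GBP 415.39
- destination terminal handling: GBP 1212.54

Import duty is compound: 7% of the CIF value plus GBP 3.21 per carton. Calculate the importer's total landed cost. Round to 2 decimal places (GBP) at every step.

FOB: the seller bears costs until goods are on board at the origin port; the buyer bears freight, insurance and all costs thereafter.
Already in the invoice (seller's account under FOB): origin terminal — exclude.
CIF value = FOB price + freight + insurance = 20098.25 + 8502.58 + 415.39 = 29016.22
Ad valorem component: 29016.22 × 7% = 2031.14
Specific component: 122 × 3.21 = 391.62
Import duty = 2031.14 + 391.62 = 2422.76
Buyer bears: freight 8502.58 + insurance 415.39 + destination terminal 1212.54 + duty 2422.76 = 12553.27
Landed cost = invoice 20098.25 + 12553.27 = 32651.52

Total landed cost: GBP 32651.52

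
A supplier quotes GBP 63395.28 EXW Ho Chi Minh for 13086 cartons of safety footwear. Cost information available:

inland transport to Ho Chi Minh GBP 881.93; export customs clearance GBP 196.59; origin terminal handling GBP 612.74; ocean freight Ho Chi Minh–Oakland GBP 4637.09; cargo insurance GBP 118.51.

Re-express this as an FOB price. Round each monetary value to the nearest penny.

FOB price: GBP 65086.54

Not relevant to the conversion: insurance, freight — on the buyer under both terms; not part of either seller's price.
From EXW to FOB, the seller additionally bears: inland to port, export clearance, origin terminal.
FOB price = 63395.28 + 881.93 + 196.59 + 612.74 = 65086.54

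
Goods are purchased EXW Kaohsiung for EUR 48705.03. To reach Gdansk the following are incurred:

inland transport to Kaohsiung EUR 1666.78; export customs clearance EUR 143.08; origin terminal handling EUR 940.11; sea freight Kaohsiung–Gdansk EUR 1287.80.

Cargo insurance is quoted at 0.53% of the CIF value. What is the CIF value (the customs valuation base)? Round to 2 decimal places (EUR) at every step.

Let C be the CIF value. C = EXW price + pre-shipment costs + freight + 0.53% × C
C − 0.53% × C = 48705.03 + 1666.78 + 143.08 + 940.11 + 1287.80
0.9947 × C = 52742.80
C = 52742.80 / 0.9947 = 53023.83
Insurance premium = 0.53% × 53023.83 = 281.03

CIF value: EUR 53023.83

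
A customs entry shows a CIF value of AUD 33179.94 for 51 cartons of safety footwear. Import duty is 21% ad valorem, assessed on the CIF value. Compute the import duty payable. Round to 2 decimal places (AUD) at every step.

Import duty: AUD 6967.79

Import duty = 33179.94 × 21% = 6967.79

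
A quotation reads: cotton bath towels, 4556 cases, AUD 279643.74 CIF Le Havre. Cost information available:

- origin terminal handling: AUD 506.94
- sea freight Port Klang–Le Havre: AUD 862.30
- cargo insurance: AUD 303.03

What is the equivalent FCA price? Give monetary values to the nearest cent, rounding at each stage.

FCA price: AUD 277971.47

From CIF to FCA, the seller no longer bears: origin terminal, freight, insurance.
FCA price = 279643.74 − 506.94 − 862.30 − 303.03 = 277971.47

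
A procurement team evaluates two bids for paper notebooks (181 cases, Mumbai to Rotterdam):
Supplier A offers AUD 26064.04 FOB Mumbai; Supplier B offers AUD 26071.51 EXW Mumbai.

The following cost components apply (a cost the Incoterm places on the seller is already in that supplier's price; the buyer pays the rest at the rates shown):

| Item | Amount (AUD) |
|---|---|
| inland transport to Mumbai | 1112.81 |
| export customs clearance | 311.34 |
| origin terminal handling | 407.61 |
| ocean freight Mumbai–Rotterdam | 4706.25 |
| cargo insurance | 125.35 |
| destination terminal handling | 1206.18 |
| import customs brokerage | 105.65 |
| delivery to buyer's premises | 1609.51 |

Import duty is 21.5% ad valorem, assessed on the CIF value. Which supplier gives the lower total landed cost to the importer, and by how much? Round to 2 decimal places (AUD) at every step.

Supplier A is cheaper by AUD 2234.67

Supplier A (FOB):
CIF value = FOB price + freight + insurance = 26064.04 + 4706.25 + 125.35 = 30895.64
Import duty = 30895.64 × 21.5% = 6642.56
Buyer bears (A): 4706.25 + 125.35 + 1206.18 + 105.65 + 1609.51 = 7752.94
Landed cost (A) = invoice 26064.04 + 7752.94 + duty 6642.56 = 40459.54
Supplier B (EXW):
CIF value = EXW price + inland to port + export clearance + origin terminal + freight + insurance = 26071.51 + 1112.81 + 311.34 + 407.61 + 4706.25 + 125.35 = 32734.87
Import duty = 32734.87 × 21.5% = 7038.00
Buyer bears (B): 1112.81 + 311.34 + 407.61 + 4706.25 + 125.35 + 1206.18 + 105.65 + 1609.51 = 9584.70
Landed cost (B) = invoice 26071.51 + 9584.70 + duty 7038.00 = 42694.21
Difference = |40459.54 − 42694.21| = 2234.67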